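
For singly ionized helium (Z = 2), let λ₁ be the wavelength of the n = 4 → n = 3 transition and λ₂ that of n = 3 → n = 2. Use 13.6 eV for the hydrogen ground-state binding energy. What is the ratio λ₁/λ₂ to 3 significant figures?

λ ∝ 1/ΔE ∝ 1/(1/n_f² − 1/n_i²), and the Z² and hc factors cancel in the ratio.
λ₁/λ₂ = (1/2² − 1/3²)/(1/3² − 1/4²) = 0.1389/0.04861 = 2.86.

2.86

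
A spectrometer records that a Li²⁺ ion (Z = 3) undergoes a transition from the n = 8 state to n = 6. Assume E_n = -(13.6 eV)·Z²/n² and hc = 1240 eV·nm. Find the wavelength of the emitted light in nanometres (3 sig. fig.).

834 nm

For Z = 3 the level energies scale as Z², so the effective Rydberg energy is 13.6 × 9 = 122.4 eV.
ΔE = 122.4 × (1/6² − 1/8²) = 122.4 × 0.01215 = 1.488 eV.
λ = hc/ΔE = 1240 / 1.488 = 834 nm.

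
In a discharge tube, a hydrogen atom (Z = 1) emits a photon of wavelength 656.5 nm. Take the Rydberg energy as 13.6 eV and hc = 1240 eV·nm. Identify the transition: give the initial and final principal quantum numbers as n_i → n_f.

n_i = 3, n_f = 2

The photon energy is ΔE = hc/λ = 1240 / 656.5 = 1.889 eV.
With Z = 1, ΔE = 13.60 × (1/n_f² − 1/n_i²), so 1/n_f² − 1/n_i² = 0.1389.
Trying n_f = 2 gives 1/n_i² = 0.1111, i.e. n_i ≈ 3; this pair matches.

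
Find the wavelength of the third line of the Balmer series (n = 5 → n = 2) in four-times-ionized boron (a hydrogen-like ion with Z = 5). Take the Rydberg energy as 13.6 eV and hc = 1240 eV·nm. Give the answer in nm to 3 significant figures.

The Balmer series terminates on n_f = 2; the third line has n_i = 2+3 = 5.
ΔE = 340.0 × (1/2² − 1/5²) = 71.40 eV.
λ = 1240 / 71.40 = 17.4 nm.

17.4 nm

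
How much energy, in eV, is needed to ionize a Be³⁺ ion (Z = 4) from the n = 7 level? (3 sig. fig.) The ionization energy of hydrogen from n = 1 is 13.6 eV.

4.44 eV

E_n = −13.6 Z²/n² = −217.6/n² eV for Z = 4.
E_7 = −217.6/49 = −4.44 eV, so ionization (to E = 0) requires 4.44 eV.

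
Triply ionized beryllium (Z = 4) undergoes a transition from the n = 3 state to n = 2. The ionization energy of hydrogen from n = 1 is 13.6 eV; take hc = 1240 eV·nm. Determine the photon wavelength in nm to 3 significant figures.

41.0 nm

For Z = 4 the level energies scale as Z², so the effective Rydberg energy is 13.6 × 16 = 217.6 eV.
ΔE = 217.6 × (1/2² − 1/3²) = 217.6 × 0.1389 = 30.22 eV.
λ = hc/ΔE = 1240 / 30.22 = 41.0 nm.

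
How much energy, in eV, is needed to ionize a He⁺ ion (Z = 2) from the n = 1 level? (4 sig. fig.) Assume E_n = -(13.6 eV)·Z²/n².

E_n = −13.6 Z²/n² = −54.40/n² eV for Z = 2.
E_1 = −54.40/1 = −54.40 eV, so ionization (to E = 0) requires 54.40 eV.

54.40 eV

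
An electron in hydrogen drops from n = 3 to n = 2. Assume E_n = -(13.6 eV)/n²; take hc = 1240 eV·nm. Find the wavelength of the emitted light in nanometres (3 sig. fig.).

656 nm

ΔE = 13.60 × (1/2² − 1/3²) = 13.60 × 0.1389 = 1.889 eV.
λ = hc/ΔE = 1240 / 1.889 = 656 nm.
This line belongs to the Balmer series.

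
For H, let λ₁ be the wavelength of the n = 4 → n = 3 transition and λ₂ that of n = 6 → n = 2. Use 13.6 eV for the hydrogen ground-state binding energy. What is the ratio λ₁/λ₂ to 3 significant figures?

λ ∝ 1/ΔE ∝ 1/(1/n_f² − 1/n_i²), and the Z² and hc factors cancel in the ratio.
λ₁/λ₂ = (1/2² − 1/6²)/(1/3² − 1/4²) = 0.2222/0.04861 = 4.57.

4.57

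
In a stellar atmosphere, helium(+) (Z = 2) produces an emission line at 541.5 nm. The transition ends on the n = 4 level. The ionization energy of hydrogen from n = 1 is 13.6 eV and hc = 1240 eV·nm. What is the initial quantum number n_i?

The photon energy is ΔE = hc/λ = 1240 / 541.5 = 2.290 eV.
With Z = 2, ΔE = 54.40 × (1/n_f² − 1/n_i²), so 1/n_f² − 1/n_i² = 0.04209.
With n_f = 4: 1/n_i² = 1/16 − 0.04209 = 0.02041, so n_i ≈ 7.00.

n_i = 7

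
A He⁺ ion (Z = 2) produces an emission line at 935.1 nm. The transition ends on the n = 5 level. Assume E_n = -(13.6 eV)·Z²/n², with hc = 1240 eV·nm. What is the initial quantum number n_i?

The photon energy is ΔE = hc/λ = 1240 / 935.1 = 1.326 eV.
With Z = 2, ΔE = 54.40 × (1/n_f² − 1/n_i²), so 1/n_f² − 1/n_i² = 0.02438.
With n_f = 5: 1/n_i² = 1/25 − 0.02438 = 0.01562, so n_i ≈ 8.00.

n_i = 8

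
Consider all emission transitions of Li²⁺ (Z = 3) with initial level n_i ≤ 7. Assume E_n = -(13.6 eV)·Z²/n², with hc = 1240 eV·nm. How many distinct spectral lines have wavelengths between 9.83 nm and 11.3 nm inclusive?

4

Enumerate all n_i → n_f pairs with 1 ≤ n_f < n_i ≤ 7 and compute λ = 1240 / [13.6·9·(1/n_f² − 1/n_i²)].
Lines falling in [9.83, 11.3] nm: 7→1 (10.34 nm), 6→1 (10.42 nm), 5→1 (10.55 nm), 4→1 (10.81 nm).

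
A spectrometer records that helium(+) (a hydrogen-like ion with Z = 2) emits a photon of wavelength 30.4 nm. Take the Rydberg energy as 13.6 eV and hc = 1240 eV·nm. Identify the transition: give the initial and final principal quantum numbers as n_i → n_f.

The photon energy is ΔE = hc/λ = 1240 / 30.4 = 40.79 eV.
With Z = 2, ΔE = 54.40 × (1/n_f² − 1/n_i²), so 1/n_f² − 1/n_i² = 0.7498.
Trying n_f = 1 gives 1/n_i² = 0.2502, i.e. n_i ≈ 2; this pair matches.

n_i = 2, n_f = 1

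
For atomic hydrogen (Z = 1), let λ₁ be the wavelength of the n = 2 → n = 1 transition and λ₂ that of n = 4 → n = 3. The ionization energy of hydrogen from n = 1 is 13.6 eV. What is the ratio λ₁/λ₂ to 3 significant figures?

0.0648

λ ∝ 1/ΔE ∝ 1/(1/n_f² − 1/n_i²), and the Z² and hc factors cancel in the ratio.
λ₁/λ₂ = (1/3² − 1/4²)/(1/1² − 1/2²) = 0.04861/0.7500 = 0.0648.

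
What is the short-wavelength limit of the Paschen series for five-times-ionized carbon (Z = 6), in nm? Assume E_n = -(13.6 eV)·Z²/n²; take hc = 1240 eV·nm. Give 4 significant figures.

The Paschen series has lower level n_f = 3; the series limit corresponds to n_i → ∞.
ΔE_max = 13.6 × 36 / 3² = 54.40 eV.
λ_min = 1240 / 54.40 = 22.79 nm.

22.79 nm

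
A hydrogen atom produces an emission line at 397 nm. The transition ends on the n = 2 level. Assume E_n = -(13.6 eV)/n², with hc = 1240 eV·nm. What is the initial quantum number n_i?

n_i = 7

The photon energy is ΔE = hc/λ = 1240 / 397 = 3.123 eV.
With Z = 1, ΔE = 13.60 × (1/n_f² − 1/n_i²), so 1/n_f² − 1/n_i² = 0.2297.
With n_f = 2: 1/n_i² = 1/4 − 0.2297 = 0.02034, so n_i ≈ 7.01.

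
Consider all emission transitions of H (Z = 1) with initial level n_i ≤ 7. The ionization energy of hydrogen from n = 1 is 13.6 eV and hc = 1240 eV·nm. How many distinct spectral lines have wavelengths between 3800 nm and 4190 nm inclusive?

1

Enumerate all n_i → n_f pairs with 1 ≤ n_f < n_i ≤ 7 and compute λ = 1240 / [13.6·1·(1/n_f² − 1/n_i²)].
Lines falling in [3800, 4190] nm: 5→4 (4052 nm).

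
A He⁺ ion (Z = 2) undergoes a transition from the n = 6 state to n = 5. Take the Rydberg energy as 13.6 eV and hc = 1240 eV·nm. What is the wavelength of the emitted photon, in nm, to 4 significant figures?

1865 nm

For Z = 2 the level energies scale as Z², so the effective Rydberg energy is 13.6 × 4 = 54.40 eV.
ΔE = 54.40 × (1/5² − 1/6²) = 54.40 × 0.01222 = 0.6649 eV.
λ = hc/ΔE = 1240 / 0.6649 = 1865 nm.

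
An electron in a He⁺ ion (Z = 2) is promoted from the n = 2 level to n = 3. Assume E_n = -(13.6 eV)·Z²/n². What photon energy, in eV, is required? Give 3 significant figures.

The Bohr energies scale as Z², so for Z = 2: E_n = −54.40/n² eV.
E_3 = −54.40/9 = −6.044 eV and E_2 = −54.40/4 = −13.60 eV.
The photon energy is |E_3 − E_2| = 7.56 eV.

7.56 eV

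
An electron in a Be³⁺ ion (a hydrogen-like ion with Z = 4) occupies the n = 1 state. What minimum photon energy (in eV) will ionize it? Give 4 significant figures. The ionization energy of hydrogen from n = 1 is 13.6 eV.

217.6 eV

E_n = −13.6 Z²/n² = −217.6/n² eV for Z = 4.
E_1 = −217.6/1 = −217.6 eV, so ionization (to E = 0) requires 217.6 eV.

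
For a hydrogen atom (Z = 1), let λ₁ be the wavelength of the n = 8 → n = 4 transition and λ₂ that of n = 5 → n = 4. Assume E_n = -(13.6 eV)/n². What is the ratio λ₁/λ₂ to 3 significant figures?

0.480

λ ∝ 1/ΔE ∝ 1/(1/n_f² − 1/n_i²), and the Z² and hc factors cancel in the ratio.
λ₁/λ₂ = (1/4² − 1/5²)/(1/4² − 1/8²) = 0.02250/0.04688 = 0.480.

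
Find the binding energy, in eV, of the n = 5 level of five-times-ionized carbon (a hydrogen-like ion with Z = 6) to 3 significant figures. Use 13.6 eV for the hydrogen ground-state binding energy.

E_n = −13.6 Z²/n² = −489.6/n² eV for Z = 6.
E_5 = −489.6/25 = −19.6 eV, so ionization (to E = 0) requires 19.6 eV.

19.6 eV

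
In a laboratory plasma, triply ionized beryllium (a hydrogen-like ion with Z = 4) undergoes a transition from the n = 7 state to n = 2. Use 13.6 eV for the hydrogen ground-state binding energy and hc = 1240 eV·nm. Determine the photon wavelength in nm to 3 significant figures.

24.8 nm

For Z = 4 the level energies scale as Z², so the effective Rydberg energy is 13.6 × 16 = 217.6 eV.
ΔE = 217.6 × (1/2² − 1/7²) = 217.6 × 0.2296 = 49.96 eV.
λ = hc/ΔE = 1240 / 49.96 = 24.8 nm.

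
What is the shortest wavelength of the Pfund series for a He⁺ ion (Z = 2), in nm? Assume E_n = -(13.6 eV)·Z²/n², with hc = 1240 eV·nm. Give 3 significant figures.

The Pfund series has lower level n_f = 5; the series limit corresponds to n_i → ∞.
ΔE_max = 13.6 × 4 / 5² = 2.176 eV.
λ_min = 1240 / 2.176 = 570 nm.

570 nm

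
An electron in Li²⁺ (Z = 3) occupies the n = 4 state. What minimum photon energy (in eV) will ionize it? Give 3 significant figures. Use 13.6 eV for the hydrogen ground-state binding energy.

7.65 eV

E_n = −13.6 Z²/n² = −122.4/n² eV for Z = 3.
E_4 = −122.4/16 = −7.65 eV, so ionization (to E = 0) requires 7.65 eV.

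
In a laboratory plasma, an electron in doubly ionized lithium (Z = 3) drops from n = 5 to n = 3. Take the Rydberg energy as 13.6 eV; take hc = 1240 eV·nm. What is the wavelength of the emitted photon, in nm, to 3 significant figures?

142 nm

For Z = 3 the level energies scale as Z², so the effective Rydberg energy is 13.6 × 9 = 122.4 eV.
ΔE = 122.4 × (1/3² − 1/5²) = 122.4 × 0.07111 = 8.704 eV.
λ = hc/ΔE = 1240 / 8.704 = 142 nm.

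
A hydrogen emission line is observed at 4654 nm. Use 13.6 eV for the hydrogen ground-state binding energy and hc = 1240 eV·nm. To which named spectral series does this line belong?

Pfund

ΔE = 1240/4654 = 0.2664 eV.
This matches 13.6 × (1/5² − 1/7²), so n_f = 5: the Pfund series.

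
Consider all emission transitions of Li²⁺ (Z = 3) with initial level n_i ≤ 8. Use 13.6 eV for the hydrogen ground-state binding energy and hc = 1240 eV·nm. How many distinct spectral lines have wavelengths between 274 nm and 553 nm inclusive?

Enumerate all n_i → n_f pairs with 1 ≤ n_f < n_i ≤ 8 and compute λ = 1240 / [13.6·9·(1/n_f² − 1/n_i²)].
Lines falling in [274, 553] nm: 6→4 (291.8 nm), 8→5 (415.6 nm), 5→4 (450.3 nm), 7→5 (517.1 nm).

4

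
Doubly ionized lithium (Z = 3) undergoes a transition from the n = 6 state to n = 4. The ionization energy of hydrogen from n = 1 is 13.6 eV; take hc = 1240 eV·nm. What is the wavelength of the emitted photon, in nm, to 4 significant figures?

291.8 nm

For Z = 3 the level energies scale as Z², so the effective Rydberg energy is 13.6 × 9 = 122.4 eV.
ΔE = 122.4 × (1/4² − 1/6²) = 122.4 × 0.03472 = 4.250 eV.
λ = hc/ΔE = 1240 / 4.250 = 291.8 nm.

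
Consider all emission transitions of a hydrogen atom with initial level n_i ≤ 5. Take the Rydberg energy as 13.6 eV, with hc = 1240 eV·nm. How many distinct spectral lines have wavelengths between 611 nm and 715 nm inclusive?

1

Enumerate all n_i → n_f pairs with 1 ≤ n_f < n_i ≤ 5 and compute λ = 1240 / [13.6·1·(1/n_f² − 1/n_i²)].
Lines falling in [611, 715] nm: 3→2 (656.5 nm).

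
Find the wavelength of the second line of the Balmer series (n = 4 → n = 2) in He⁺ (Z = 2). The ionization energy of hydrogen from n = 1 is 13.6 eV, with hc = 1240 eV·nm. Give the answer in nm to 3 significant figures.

The Balmer series terminates on n_f = 2; the second line has n_i = 2+2 = 4.
ΔE = 54.40 × (1/2² − 1/4²) = 10.20 eV.
λ = 1240 / 10.20 = 122 nm.

122 nm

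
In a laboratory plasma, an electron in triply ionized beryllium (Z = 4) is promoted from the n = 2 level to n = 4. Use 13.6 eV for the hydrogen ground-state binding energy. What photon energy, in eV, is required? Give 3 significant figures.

40.8 eV

The Bohr energies scale as Z², so for Z = 4: E_n = −217.6/n² eV.
E_4 = −217.6/16 = −13.60 eV and E_2 = −217.6/4 = −54.40 eV.
The photon energy is |E_4 − E_2| = 40.8 eV.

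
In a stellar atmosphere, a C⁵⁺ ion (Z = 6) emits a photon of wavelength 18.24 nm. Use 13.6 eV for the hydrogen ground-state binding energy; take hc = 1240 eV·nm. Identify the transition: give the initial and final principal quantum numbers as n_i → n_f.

n_i = 3, n_f = 2

The photon energy is ΔE = hc/λ = 1240 / 18.24 = 67.98 eV.
With Z = 6, ΔE = 489.6 × (1/n_f² − 1/n_i²), so 1/n_f² − 1/n_i² = 0.1389.
Trying n_f = 2 gives 1/n_i² = 0.1111, i.e. n_i ≈ 3; this pair matches.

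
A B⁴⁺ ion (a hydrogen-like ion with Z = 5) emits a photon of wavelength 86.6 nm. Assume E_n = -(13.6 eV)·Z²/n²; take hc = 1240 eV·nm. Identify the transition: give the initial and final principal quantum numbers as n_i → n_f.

n_i = 7, n_f = 4

The photon energy is ΔE = hc/λ = 1240 / 86.6 = 14.32 eV.
With Z = 5, ΔE = 340.0 × (1/n_f² − 1/n_i²), so 1/n_f² − 1/n_i² = 0.04211.
Trying n_f = 4 gives 1/n_i² = 0.02039, i.e. n_i ≈ 7; this pair matches.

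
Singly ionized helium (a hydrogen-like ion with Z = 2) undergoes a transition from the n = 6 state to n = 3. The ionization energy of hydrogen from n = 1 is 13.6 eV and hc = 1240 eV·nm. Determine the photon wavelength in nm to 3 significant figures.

For Z = 2 the level energies scale as Z², so the effective Rydberg energy is 13.6 × 4 = 54.40 eV.
ΔE = 54.40 × (1/3² − 1/6²) = 54.40 × 0.08333 = 4.533 eV.
λ = hc/ΔE = 1240 / 4.533 = 274 nm.

274 nm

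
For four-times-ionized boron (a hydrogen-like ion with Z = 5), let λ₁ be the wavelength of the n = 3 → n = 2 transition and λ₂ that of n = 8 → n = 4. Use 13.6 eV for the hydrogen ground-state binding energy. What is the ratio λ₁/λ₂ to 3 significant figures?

0.338

λ ∝ 1/ΔE ∝ 1/(1/n_f² − 1/n_i²), and the Z² and hc factors cancel in the ratio.
λ₁/λ₂ = (1/4² − 1/8²)/(1/2² − 1/3²) = 0.04688/0.1389 = 0.338.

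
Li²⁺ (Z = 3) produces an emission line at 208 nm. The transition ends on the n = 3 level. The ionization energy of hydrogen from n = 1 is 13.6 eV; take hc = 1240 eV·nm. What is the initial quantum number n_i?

n_i = 4

The photon energy is ΔE = hc/λ = 1240 / 208 = 5.962 eV.
With Z = 3, ΔE = 122.4 × (1/n_f² − 1/n_i²), so 1/n_f² − 1/n_i² = 0.04871.
With n_f = 3: 1/n_i² = 1/9 − 0.04871 = 0.06241, so n_i ≈ 4.00.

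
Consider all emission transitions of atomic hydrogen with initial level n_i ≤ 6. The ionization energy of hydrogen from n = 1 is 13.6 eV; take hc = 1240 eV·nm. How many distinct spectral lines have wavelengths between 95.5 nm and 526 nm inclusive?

6

Enumerate all n_i → n_f pairs with 1 ≤ n_f < n_i ≤ 6 and compute λ = 1240 / [13.6·1·(1/n_f² − 1/n_i²)].
Lines falling in [95.5, 526] nm: 4→1 (97.25 nm), 3→1 (102.6 nm), 2→1 (121.6 nm), 6→2 (410.3 nm), 5→2 (434.2 nm), 4→2 (486.3 nm).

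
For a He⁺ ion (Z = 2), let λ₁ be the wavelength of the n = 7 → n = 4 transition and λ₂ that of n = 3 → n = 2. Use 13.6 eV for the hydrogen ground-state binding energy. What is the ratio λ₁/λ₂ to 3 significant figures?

3.30

λ ∝ 1/ΔE ∝ 1/(1/n_f² − 1/n_i²), and the Z² and hc factors cancel in the ratio.
λ₁/λ₂ = (1/2² − 1/3²)/(1/4² − 1/7²) = 0.1389/0.04209 = 3.30.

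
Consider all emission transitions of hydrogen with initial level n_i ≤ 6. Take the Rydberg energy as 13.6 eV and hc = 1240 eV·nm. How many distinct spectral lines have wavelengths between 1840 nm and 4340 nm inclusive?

3

Enumerate all n_i → n_f pairs with 1 ≤ n_f < n_i ≤ 6 and compute λ = 1240 / [13.6·1·(1/n_f² − 1/n_i²)].
Lines falling in [1840, 4340] nm: 4→3 (1876 nm), 6→4 (2626 nm), 5→4 (4052 nm).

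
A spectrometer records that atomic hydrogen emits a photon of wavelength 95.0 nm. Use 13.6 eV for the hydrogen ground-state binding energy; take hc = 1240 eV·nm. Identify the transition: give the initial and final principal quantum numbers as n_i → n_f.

The photon energy is ΔE = hc/λ = 1240 / 95.0 = 13.05 eV.
With Z = 1, ΔE = 13.60 × (1/n_f² − 1/n_i²), so 1/n_f² − 1/n_i² = 0.9598.
Trying n_f = 1 gives 1/n_i² = 0.04025, i.e. n_i ≈ 5; this pair matches.

n_i = 5, n_f = 1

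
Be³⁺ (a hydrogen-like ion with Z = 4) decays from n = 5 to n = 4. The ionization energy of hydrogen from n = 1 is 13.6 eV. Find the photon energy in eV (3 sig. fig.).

4.90 eV

The Bohr energies scale as Z², so for Z = 4: E_n = −217.6/n² eV.
E_5 = −217.6/25 = −8.704 eV and E_4 = −217.6/16 = −13.60 eV.
The photon energy is |E_5 − E_4| = 4.90 eV.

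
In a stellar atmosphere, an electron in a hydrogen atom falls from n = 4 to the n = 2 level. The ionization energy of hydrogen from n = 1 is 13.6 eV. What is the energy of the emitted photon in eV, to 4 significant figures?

E_4 = −13.60/16 = −0.8500 eV and E_2 = −13.60/4 = −3.400 eV.
The photon energy is |E_4 − E_2| = 2.550 eV.

2.550 eV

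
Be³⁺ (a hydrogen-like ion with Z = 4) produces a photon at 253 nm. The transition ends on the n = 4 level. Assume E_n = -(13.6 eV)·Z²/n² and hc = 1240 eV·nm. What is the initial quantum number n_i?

n_i = 5

The photon energy is ΔE = hc/λ = 1240 / 253 = 4.901 eV.
With Z = 4, ΔE = 217.6 × (1/n_f² − 1/n_i²), so 1/n_f² − 1/n_i² = 0.02252.
With n_f = 4: 1/n_i² = 1/16 − 0.02252 = 0.03998, so n_i ≈ 5.00.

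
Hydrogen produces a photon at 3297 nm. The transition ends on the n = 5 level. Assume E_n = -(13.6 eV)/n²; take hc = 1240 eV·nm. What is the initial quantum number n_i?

n_i = 9

The photon energy is ΔE = hc/λ = 1240 / 3297 = 0.3761 eV.
With Z = 1, ΔE = 13.60 × (1/n_f² − 1/n_i²), so 1/n_f² − 1/n_i² = 0.02765.
With n_f = 5: 1/n_i² = 1/25 − 0.02765 = 0.01235, so n_i ≈ 9.00.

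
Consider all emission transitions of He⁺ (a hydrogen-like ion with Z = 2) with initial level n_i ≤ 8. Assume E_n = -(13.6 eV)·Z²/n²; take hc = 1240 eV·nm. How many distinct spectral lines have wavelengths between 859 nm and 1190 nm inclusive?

3

Enumerate all n_i → n_f pairs with 1 ≤ n_f < n_i ≤ 8 and compute λ = 1240 / [13.6·4·(1/n_f² − 1/n_i²)].
Lines falling in [859, 1190] nm: 8→5 (935.1 nm), 5→4 (1013 nm), 7→5 (1163 nm).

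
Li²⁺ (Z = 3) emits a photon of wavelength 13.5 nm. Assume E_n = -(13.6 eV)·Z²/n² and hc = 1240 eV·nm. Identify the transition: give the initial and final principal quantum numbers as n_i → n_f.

The photon energy is ΔE = hc/λ = 1240 / 13.5 = 91.85 eV.
With Z = 3, ΔE = 122.4 × (1/n_f² − 1/n_i²), so 1/n_f² − 1/n_i² = 0.7504.
Trying n_f = 1 gives 1/n_i² = 0.2496, i.e. n_i ≈ 2; this pair matches.

n_i = 2, n_f = 1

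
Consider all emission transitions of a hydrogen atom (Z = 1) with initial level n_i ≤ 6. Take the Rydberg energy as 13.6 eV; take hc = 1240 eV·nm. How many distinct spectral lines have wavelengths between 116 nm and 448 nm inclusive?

3

Enumerate all n_i → n_f pairs with 1 ≤ n_f < n_i ≤ 6 and compute λ = 1240 / [13.6·1·(1/n_f² − 1/n_i²)].
Lines falling in [116, 448] nm: 2→1 (121.6 nm), 6→2 (410.3 nm), 5→2 (434.2 nm).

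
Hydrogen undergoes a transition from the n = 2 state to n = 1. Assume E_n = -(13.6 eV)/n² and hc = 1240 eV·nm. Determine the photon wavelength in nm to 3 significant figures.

122 nm

ΔE = 13.60 × (1/1² − 1/2²) = 13.60 × 0.7500 = 10.20 eV.
λ = hc/ΔE = 1240 / 10.20 = 122 nm.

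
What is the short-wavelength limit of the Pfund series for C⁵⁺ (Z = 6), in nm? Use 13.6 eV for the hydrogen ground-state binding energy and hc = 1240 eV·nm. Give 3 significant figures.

The Pfund series has lower level n_f = 5; the series limit corresponds to n_i → ∞.
ΔE_max = 13.6 × 36 / 5² = 19.58 eV.
λ_min = 1240 / 19.58 = 63.3 nm.

63.3 nm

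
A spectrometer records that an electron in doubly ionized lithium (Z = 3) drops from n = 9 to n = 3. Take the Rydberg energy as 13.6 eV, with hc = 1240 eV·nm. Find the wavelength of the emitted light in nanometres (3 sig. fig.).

103 nm

For Z = 3 the level energies scale as Z², so the effective Rydberg energy is 13.6 × 9 = 122.4 eV.
ΔE = 122.4 × (1/3² − 1/9²) = 122.4 × 0.09877 = 12.09 eV.
λ = hc/ΔE = 1240 / 12.09 = 103 nm.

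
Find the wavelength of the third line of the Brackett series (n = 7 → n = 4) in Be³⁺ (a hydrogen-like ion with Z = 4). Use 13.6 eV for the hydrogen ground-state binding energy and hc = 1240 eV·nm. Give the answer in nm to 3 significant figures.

The Brackett series terminates on n_f = 4; the third line has n_i = 4+3 = 7.
ΔE = 217.6 × (1/4² − 1/7²) = 9.159 eV.
λ = 1240 / 9.159 = 135 nm.

135 nm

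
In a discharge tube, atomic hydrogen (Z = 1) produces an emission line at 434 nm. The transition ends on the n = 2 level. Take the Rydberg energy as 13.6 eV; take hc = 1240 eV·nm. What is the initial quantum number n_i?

n_i = 5

The photon energy is ΔE = hc/λ = 1240 / 434 = 2.857 eV.
With Z = 1, ΔE = 13.60 × (1/n_f² − 1/n_i²), so 1/n_f² − 1/n_i² = 0.2101.
With n_f = 2: 1/n_i² = 1/4 − 0.2101 = 0.03992, so n_i ≈ 5.01.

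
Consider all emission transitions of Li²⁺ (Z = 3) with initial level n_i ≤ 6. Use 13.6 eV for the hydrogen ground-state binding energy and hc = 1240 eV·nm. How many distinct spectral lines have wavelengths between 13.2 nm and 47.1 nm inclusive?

Enumerate all n_i → n_f pairs with 1 ≤ n_f < n_i ≤ 6 and compute λ = 1240 / [13.6·9·(1/n_f² − 1/n_i²)].
Lines falling in [13.2, 47.1] nm: 2→1 (13.51 nm), 6→2 (45.59 nm).

2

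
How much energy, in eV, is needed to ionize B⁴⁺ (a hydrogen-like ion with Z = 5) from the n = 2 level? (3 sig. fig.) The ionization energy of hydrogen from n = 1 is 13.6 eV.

E_n = −13.6 Z²/n² = −340.0/n² eV for Z = 5.
E_2 = −340.0/4 = −85.0 eV, so ionization (to E = 0) requires 85.0 eV.

85.0 eV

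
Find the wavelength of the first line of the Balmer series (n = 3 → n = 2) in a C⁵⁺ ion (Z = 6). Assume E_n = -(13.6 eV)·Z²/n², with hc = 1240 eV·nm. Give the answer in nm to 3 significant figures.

The Balmer series terminates on n_f = 2; the first line has n_i = 2+1 = 3.
ΔE = 489.6 × (1/2² − 1/3²) = 68.00 eV.
λ = 1240 / 68.00 = 18.2 nm.

18.2 nm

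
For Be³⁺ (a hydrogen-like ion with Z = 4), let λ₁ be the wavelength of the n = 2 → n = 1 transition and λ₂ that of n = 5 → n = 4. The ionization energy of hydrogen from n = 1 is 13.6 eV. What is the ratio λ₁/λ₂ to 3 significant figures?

λ ∝ 1/ΔE ∝ 1/(1/n_f² − 1/n_i²), and the Z² and hc factors cancel in the ratio.
λ₁/λ₂ = (1/4² − 1/5²)/(1/1² − 1/2²) = 0.02250/0.7500 = 0.0300.

0.0300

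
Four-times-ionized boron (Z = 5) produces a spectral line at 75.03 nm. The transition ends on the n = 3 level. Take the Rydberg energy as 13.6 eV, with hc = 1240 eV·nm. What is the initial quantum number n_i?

The photon energy is ΔE = hc/λ = 1240 / 75.03 = 16.53 eV.
With Z = 5, ΔE = 340.0 × (1/n_f² − 1/n_i²), so 1/n_f² − 1/n_i² = 0.04861.
With n_f = 3: 1/n_i² = 1/9 − 0.04861 = 0.06250, so n_i ≈ 4.00.

n_i = 4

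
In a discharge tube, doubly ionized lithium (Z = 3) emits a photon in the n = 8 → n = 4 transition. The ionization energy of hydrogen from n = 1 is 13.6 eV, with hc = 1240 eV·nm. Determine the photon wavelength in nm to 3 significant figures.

For Z = 3 the level energies scale as Z², so the effective Rydberg energy is 13.6 × 9 = 122.4 eV.
ΔE = 122.4 × (1/4² − 1/8²) = 122.4 × 0.04688 = 5.738 eV.
λ = hc/ΔE = 1240 / 5.738 = 216 nm.

216 nm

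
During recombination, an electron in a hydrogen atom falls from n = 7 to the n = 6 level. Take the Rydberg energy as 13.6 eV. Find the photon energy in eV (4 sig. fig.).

0.1002 eV

E_7 = −13.60/49 = −0.2776 eV and E_6 = −13.60/36 = −0.3778 eV.
The photon energy is |E_7 − E_6| = 0.1002 eV.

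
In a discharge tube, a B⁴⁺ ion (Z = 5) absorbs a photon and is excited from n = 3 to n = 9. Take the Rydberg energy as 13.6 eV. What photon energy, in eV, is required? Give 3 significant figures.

The Bohr energies scale as Z², so for Z = 5: E_n = −340.0/n² eV.
E_9 = −340.0/81 = −4.198 eV and E_3 = −340.0/9 = −37.78 eV.
The photon energy is |E_9 − E_3| = 33.6 eV.

33.6 eV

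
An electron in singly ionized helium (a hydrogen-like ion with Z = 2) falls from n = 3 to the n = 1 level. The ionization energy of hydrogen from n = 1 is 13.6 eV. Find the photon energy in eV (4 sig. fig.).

48.36 eV

The Bohr energies scale as Z², so for Z = 2: E_n = −54.40/n² eV.
E_3 = −54.40/9 = −6.044 eV and E_1 = −54.40/1 = −54.40 eV.
The photon energy is |E_3 − E_1| = 48.36 eV.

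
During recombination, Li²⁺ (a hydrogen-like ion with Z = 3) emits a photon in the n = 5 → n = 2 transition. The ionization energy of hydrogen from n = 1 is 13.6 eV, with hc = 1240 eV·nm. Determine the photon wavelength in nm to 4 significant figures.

For Z = 3 the level energies scale as Z², so the effective Rydberg energy is 13.6 × 9 = 122.4 eV.
ΔE = 122.4 × (1/2² − 1/5²) = 122.4 × 0.2100 = 25.70 eV.
λ = hc/ΔE = 1240 / 25.70 = 48.24 nm.

48.24 nm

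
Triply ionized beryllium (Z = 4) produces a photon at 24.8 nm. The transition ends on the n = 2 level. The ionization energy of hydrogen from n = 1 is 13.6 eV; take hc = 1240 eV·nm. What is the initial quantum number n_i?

n_i = 7

The photon energy is ΔE = hc/λ = 1240 / 24.8 = 50.00 eV.
With Z = 4, ΔE = 217.6 × (1/n_f² − 1/n_i²), so 1/n_f² − 1/n_i² = 0.2298.
With n_f = 2: 1/n_i² = 1/4 − 0.2298 = 0.02022, so n_i ≈ 7.03.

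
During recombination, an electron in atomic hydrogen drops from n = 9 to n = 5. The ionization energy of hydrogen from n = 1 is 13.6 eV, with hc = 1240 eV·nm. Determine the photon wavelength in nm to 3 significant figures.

3300 nm

ΔE = 13.60 × (1/5² − 1/9²) = 13.60 × 0.02765 = 0.3761 eV.
λ = hc/ΔE = 1240 / 0.3761 = 3300 nm.
This line belongs to the Pfund series.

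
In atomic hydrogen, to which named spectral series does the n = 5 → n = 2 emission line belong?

The series is set by the lower level: n_f = 2 is the Balmer series.

Balmer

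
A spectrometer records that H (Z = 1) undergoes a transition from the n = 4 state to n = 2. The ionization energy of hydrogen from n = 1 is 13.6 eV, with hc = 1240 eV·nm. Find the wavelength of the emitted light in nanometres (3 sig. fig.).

486 nm

ΔE = 13.60 × (1/2² − 1/4²) = 13.60 × 0.1875 = 2.550 eV.
λ = hc/ΔE = 1240 / 2.550 = 486 nm.
This line belongs to the Balmer series.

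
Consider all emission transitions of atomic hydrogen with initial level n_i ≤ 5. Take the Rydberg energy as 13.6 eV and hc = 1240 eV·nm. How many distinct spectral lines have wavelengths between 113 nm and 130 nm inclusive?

1

Enumerate all n_i → n_f pairs with 1 ≤ n_f < n_i ≤ 5 and compute λ = 1240 / [13.6·1·(1/n_f² − 1/n_i²)].
Lines falling in [113, 130] nm: 2→1 (121.6 nm).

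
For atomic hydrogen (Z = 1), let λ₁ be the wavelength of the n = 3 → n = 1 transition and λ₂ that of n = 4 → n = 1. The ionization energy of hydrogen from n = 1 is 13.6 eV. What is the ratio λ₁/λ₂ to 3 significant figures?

λ ∝ 1/ΔE ∝ 1/(1/n_f² − 1/n_i²), and the Z² and hc factors cancel in the ratio.
λ₁/λ₂ = (1/1² − 1/4²)/(1/1² − 1/3²) = 0.9375/0.8889 = 1.05.

1.05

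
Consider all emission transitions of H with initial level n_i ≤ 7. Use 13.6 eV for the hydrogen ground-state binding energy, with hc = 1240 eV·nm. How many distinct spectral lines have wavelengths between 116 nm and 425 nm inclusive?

3

Enumerate all n_i → n_f pairs with 1 ≤ n_f < n_i ≤ 7 and compute λ = 1240 / [13.6·1·(1/n_f² − 1/n_i²)].
Lines falling in [116, 425] nm: 2→1 (121.6 nm), 7→2 (397.1 nm), 6→2 (410.3 nm).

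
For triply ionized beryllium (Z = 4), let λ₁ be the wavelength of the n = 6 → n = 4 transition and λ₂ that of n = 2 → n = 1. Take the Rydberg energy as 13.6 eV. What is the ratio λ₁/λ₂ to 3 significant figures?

λ ∝ 1/ΔE ∝ 1/(1/n_f² − 1/n_i²), and the Z² and hc factors cancel in the ratio.
λ₁/λ₂ = (1/1² − 1/2²)/(1/4² − 1/6²) = 0.7500/0.03472 = 21.6.

21.6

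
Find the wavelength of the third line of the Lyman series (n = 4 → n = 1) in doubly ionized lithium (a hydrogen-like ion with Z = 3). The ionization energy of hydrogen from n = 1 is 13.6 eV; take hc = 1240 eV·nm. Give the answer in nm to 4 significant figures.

The Lyman series terminates on n_f = 1; the third line has n_i = 1+3 = 4.
ΔE = 122.4 × (1/1² − 1/4²) = 114.8 eV.
λ = 1240 / 114.8 = 10.81 nm.

10.81 nm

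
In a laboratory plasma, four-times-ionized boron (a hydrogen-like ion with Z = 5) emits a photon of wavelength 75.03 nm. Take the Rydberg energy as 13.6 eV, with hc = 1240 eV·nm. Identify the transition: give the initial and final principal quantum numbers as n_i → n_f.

The photon energy is ΔE = hc/λ = 1240 / 75.03 = 16.53 eV.
With Z = 5, ΔE = 340.0 × (1/n_f² − 1/n_i²), so 1/n_f² − 1/n_i² = 0.04861.
Trying n_f = 3 gives 1/n_i² = 0.06250, i.e. n_i ≈ 4; this pair matches.

n_i = 4, n_f = 3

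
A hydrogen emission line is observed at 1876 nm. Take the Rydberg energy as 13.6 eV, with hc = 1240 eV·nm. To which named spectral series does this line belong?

Paschen

ΔE = 1240/1876 = 0.6610 eV.
This matches 13.6 × (1/3² − 1/4²), so n_f = 3: the Paschen series.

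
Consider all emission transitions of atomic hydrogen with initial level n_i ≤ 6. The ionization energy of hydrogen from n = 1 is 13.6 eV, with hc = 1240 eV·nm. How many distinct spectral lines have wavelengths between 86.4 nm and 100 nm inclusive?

Enumerate all n_i → n_f pairs with 1 ≤ n_f < n_i ≤ 6 and compute λ = 1240 / [13.6·1·(1/n_f² − 1/n_i²)].
Lines falling in [86.4, 100] nm: 6→1 (93.78 nm), 5→1 (94.98 nm), 4→1 (97.25 nm).

3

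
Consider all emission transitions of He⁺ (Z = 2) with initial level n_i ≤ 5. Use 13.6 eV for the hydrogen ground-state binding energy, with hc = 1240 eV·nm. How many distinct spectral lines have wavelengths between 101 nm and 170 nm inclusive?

3

Enumerate all n_i → n_f pairs with 1 ≤ n_f < n_i ≤ 5 and compute λ = 1240 / [13.6·4·(1/n_f² − 1/n_i²)].
Lines falling in [101, 170] nm: 5→2 (108.5 nm), 4→2 (121.6 nm), 3→2 (164.1 nm).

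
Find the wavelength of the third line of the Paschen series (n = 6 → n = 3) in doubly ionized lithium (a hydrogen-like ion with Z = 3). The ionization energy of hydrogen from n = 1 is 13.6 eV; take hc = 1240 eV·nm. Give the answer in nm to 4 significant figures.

The Paschen series terminates on n_f = 3; the third line has n_i = 3+3 = 6.
ΔE = 122.4 × (1/3² − 1/6²) = 10.20 eV.
λ = 1240 / 10.20 = 121.6 nm.

121.6 nm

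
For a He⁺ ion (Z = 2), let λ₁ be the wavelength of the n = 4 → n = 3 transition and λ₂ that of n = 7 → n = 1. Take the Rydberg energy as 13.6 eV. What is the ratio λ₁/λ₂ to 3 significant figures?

λ ∝ 1/ΔE ∝ 1/(1/n_f² − 1/n_i²), and the Z² and hc factors cancel in the ratio.
λ₁/λ₂ = (1/1² − 1/7²)/(1/3² − 1/4²) = 0.9796/0.04861 = 20.2.

20.2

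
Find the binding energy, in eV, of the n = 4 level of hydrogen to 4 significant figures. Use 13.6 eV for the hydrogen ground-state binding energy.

0.8500 eV

E_4 = −13.60/16 = −0.8500 eV, so ionization (to E = 0) requires 0.8500 eV.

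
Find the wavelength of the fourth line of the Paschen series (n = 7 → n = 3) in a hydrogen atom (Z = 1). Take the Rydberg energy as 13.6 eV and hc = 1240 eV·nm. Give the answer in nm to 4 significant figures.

1005 nm

The Paschen series terminates on n_f = 3; the fourth line has n_i = 3+4 = 7.
ΔE = 13.60 × (1/3² − 1/7²) = 1.234 eV.
λ = 1240 / 1.234 = 1005 nm.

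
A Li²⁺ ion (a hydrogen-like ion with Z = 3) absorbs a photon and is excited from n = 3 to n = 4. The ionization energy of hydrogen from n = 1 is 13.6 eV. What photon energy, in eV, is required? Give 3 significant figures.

5.95 eV

The Bohr energies scale as Z², so for Z = 3: E_n = −122.4/n² eV.
E_4 = −122.4/16 = −7.650 eV and E_3 = −122.4/9 = −13.60 eV.
The photon energy is |E_4 − E_3| = 5.95 eV.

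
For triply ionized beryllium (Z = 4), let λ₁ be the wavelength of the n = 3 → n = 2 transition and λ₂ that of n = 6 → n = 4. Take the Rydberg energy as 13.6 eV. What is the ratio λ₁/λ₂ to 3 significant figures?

λ ∝ 1/ΔE ∝ 1/(1/n_f² − 1/n_i²), and the Z² and hc factors cancel in the ratio.
λ₁/λ₂ = (1/4² − 1/6²)/(1/2² − 1/3²) = 0.03472/0.1389 = 0.250.

0.250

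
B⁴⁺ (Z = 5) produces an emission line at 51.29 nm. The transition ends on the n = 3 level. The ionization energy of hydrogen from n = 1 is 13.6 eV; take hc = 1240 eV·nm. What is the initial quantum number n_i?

n_i = 5

The photon energy is ΔE = hc/λ = 1240 / 51.29 = 24.18 eV.
With Z = 5, ΔE = 340.0 × (1/n_f² − 1/n_i²), so 1/n_f² − 1/n_i² = 0.07111.
With n_f = 3: 1/n_i² = 1/9 − 0.07111 = 0.04000, so n_i ≈ 5.00.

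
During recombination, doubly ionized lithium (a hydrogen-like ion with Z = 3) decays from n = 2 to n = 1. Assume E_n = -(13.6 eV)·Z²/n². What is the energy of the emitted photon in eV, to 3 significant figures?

The Bohr energies scale as Z², so for Z = 3: E_n = −122.4/n² eV.
E_2 = −122.4/4 = −30.60 eV and E_1 = −122.4/1 = −122.4 eV.
The photon energy is |E_2 − E_1| = 91.8 eV.

91.8 eV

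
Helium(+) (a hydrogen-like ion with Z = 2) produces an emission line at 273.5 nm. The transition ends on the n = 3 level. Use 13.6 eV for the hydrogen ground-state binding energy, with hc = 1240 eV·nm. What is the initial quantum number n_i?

The photon energy is ΔE = hc/λ = 1240 / 273.5 = 4.534 eV.
With Z = 2, ΔE = 54.40 × (1/n_f² − 1/n_i²), so 1/n_f² − 1/n_i² = 0.08334.
With n_f = 3: 1/n_i² = 1/9 − 0.08334 = 0.02777, so n_i ≈ 6.00.

n_i = 6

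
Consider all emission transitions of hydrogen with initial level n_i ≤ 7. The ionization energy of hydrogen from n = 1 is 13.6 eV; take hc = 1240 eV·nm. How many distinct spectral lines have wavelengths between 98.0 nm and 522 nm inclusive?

Enumerate all n_i → n_f pairs with 1 ≤ n_f < n_i ≤ 7 and compute λ = 1240 / [13.6·1·(1/n_f² − 1/n_i²)].
Lines falling in [98.0, 522] nm: 3→1 (102.6 nm), 2→1 (121.6 nm), 7→2 (397.1 nm), 6→2 (410.3 nm), 5→2 (434.2 nm), 4→2 (486.3 nm).

6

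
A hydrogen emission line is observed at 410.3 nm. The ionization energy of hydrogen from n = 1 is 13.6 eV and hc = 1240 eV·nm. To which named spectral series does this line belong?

ΔE = 1240/410.3 = 3.022 eV.
This matches 13.6 × (1/2² − 1/6²), so n_f = 2: the Balmer series.

Balmer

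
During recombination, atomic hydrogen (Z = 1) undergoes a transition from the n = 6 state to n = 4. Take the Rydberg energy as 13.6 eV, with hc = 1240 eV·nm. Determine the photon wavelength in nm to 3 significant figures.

ΔE = 13.60 × (1/4² − 1/6²) = 13.60 × 0.03472 = 0.4722 eV.
λ = hc/ΔE = 1240 / 0.4722 = 2630 nm.

2630 nm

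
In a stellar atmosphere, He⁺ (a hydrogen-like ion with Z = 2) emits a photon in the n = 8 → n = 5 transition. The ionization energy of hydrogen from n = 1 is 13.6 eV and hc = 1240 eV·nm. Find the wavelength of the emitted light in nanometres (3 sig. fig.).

For Z = 2 the level energies scale as Z², so the effective Rydberg energy is 13.6 × 4 = 54.40 eV.
ΔE = 54.40 × (1/5² − 1/8²) = 54.40 × 0.02438 = 1.326 eV.
λ = hc/ΔE = 1240 / 1.326 = 935 nm.

935 nm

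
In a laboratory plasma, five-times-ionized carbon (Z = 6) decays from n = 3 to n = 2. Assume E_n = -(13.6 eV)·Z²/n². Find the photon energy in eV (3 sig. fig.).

The Bohr energies scale as Z², so for Z = 6: E_n = −489.6/n² eV.
E_3 = −489.6/9 = −54.40 eV and E_2 = −489.6/4 = −122.4 eV.
The photon energy is |E_3 − E_2| = 68.0 eV.

68.0 eV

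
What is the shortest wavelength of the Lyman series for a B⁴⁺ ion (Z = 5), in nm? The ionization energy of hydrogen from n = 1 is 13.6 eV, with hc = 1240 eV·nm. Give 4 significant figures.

3.647 nm

The Lyman series has lower level n_f = 1; the series limit corresponds to n_i → ∞.
ΔE_max = 13.6 × 25 / 1² = 340.0 eV.
λ_min = 1240 / 340.0 = 3.647 nm.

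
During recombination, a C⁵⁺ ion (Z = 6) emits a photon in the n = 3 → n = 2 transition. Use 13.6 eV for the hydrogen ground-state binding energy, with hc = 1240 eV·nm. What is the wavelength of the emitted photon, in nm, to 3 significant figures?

18.2 nm

For Z = 6 the level energies scale as Z², so the effective Rydberg energy is 13.6 × 36 = 489.6 eV.
ΔE = 489.6 × (1/2² − 1/3²) = 489.6 × 0.1389 = 68.00 eV.
λ = hc/ΔE = 1240 / 68.00 = 18.2 nm.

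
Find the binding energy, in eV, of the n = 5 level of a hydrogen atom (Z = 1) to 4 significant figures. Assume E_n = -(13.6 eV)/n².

0.5440 eV

E_5 = −13.60/25 = −0.5440 eV, so ionization (to E = 0) requires 0.5440 eV.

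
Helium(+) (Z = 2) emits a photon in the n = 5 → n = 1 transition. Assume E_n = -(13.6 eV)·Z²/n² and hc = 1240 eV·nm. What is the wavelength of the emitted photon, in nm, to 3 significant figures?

For Z = 2 the level energies scale as Z², so the effective Rydberg energy is 13.6 × 4 = 54.40 eV.
ΔE = 54.40 × (1/1² − 1/5²) = 54.40 × 0.9600 = 52.22 eV.
λ = hc/ΔE = 1240 / 52.22 = 23.7 nm.

23.7 nm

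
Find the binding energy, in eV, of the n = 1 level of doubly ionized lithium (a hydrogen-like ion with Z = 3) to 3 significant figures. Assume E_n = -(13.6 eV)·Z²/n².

122 eV

E_n = −13.6 Z²/n² = −122.4/n² eV for Z = 3.
E_1 = −122.4/1 = −122 eV, so ionization (to E = 0) requires 122 eV.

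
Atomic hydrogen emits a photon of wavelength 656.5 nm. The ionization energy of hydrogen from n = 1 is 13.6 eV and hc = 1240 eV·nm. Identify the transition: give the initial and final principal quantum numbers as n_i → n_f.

The photon energy is ΔE = hc/λ = 1240 / 656.5 = 1.889 eV.
With Z = 1, ΔE = 13.60 × (1/n_f² − 1/n_i²), so 1/n_f² − 1/n_i² = 0.1389.
Trying n_f = 2 gives 1/n_i² = 0.1111, i.e. n_i ≈ 3; this pair matches.

n_i = 3, n_f = 2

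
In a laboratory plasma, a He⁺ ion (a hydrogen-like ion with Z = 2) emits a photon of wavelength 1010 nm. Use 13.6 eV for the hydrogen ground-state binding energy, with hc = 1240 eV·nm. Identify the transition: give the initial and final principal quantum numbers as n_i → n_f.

n_i = 5, n_f = 4

The photon energy is ΔE = hc/λ = 1240 / 1010 = 1.228 eV.
With Z = 2, ΔE = 54.40 × (1/n_f² − 1/n_i²), so 1/n_f² − 1/n_i² = 0.02257.
Trying n_f = 4 gives 1/n_i² = 0.03993, i.e. n_i ≈ 5; this pair matches.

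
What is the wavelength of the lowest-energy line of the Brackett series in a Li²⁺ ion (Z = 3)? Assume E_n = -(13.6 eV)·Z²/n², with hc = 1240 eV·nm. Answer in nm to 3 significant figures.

450 nm

The Brackett series terminates on n_f = 4; the first line has n_i = 4+1 = 5.
ΔE = 122.4 × (1/4² − 1/5²) = 2.754 eV.
λ = 1240 / 2.754 = 450 nm.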